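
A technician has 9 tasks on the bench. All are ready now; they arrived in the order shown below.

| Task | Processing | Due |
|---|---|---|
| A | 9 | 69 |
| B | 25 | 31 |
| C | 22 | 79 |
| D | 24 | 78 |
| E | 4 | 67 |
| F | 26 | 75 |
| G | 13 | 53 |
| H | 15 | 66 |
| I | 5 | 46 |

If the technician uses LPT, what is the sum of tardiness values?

390

LPT (decreasing processing time): F B D C H G A I E.
F: 0→26, due 75, tardiness 0
B: 26→51, due 31, tardiness 20
D: 51→75, due 78, tardiness 0
C: 75→97, due 79, tardiness 18
H: 97→112, due 66, tardiness 46
G: 112→125, due 53, tardiness 72
A: 125→134, due 69, tardiness 65
I: 134→139, due 46, tardiness 93
E: 139→143, due 67, tardiness 76
Sum = 0+20+0+18+46+72+65+93+76 = 390.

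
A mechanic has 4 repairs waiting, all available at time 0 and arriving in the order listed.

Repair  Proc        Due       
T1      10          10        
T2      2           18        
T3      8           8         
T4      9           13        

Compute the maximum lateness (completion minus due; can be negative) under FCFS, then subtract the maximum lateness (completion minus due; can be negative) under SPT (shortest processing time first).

FIFO (arrival order): T1 T2 T3 T4.
T1: 0→10, due 10, lateness 0
T2: 10→12, due 18, lateness -6
T3: 12→20, due 8, lateness 12
T4: 20→29, due 13, lateness 16
Maximum = 16.
SPT (increasing processing time): T2 T3 T4 T1.
T2: 0→2, due 18, lateness -16
T3: 2→10, due 8, lateness 2
T4: 10→19, due 13, lateness 6
T1: 19→29, due 10, lateness 19
Maximum = 19.
Difference = 16 − 19 = -3.

-3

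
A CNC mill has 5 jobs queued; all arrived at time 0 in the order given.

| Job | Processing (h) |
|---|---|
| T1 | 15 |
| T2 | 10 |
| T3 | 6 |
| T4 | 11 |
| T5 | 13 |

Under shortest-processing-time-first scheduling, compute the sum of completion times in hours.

SPT (increasing processing time): T3 T2 T4 T5 T1.
T3: 0→6
T2: 6→16
T4: 16→27
T5: 27→40
T1: 40→55
Sum = 6+16+27+40+55 = 144.

144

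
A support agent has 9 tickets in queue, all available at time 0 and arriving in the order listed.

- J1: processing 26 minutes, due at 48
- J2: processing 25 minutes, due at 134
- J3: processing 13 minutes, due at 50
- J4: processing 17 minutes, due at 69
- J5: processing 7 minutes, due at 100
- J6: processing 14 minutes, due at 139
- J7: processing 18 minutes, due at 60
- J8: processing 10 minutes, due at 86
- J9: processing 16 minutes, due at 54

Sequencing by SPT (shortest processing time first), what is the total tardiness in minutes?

147

SPT (increasing processing time): J5 J8 J3 J6 J9 J4 J7 J2 J1.
J5: 0→7, due 100, tardiness 0
J8: 7→17, due 86, tardiness 0
J3: 17→30, due 50, tardiness 0
J6: 30→44, due 139, tardiness 0
J9: 44→60, due 54, tardiness 6
J4: 60→77, due 69, tardiness 8
J7: 77→95, due 60, tardiness 35
J2: 95→120, due 134, tardiness 0
J1: 120→146, due 48, tardiness 98
Sum = 0+0+0+0+6+8+35+0+98 = 147.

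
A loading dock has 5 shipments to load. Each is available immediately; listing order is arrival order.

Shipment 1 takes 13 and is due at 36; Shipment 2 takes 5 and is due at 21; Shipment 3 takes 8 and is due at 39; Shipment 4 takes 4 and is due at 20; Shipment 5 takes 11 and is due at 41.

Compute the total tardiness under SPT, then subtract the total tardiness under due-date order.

SPT (increasing processing time): Shipment 4 Shipment 2 Shipment 3 Shipment 5 Shipment 1.
Shipment 4: 0→4, due 20, tardiness 0
Shipment 2: 4→9, due 21, tardiness 0
Shipment 3: 9→17, due 39, tardiness 0
Shipment 5: 17→28, due 41, tardiness 0
Shipment 1: 28→41, due 36, tardiness 5
Sum = 0+0+0+0+5 = 5.
EDD (increasing due date): Shipment 4 Shipment 2 Shipment 1 Shipment 3 Shipment 5.
Shipment 4: 0→4, due 20, tardiness 0
Shipment 2: 4→9, due 21, tardiness 0
Shipment 1: 9→22, due 36, tardiness 0
Shipment 3: 22→30, due 39, tardiness 0
Shipment 5: 30→41, due 41, tardiness 0
Sum = 0+0+0+0+0 = 0.
Difference = 5 − 0 = 5.

5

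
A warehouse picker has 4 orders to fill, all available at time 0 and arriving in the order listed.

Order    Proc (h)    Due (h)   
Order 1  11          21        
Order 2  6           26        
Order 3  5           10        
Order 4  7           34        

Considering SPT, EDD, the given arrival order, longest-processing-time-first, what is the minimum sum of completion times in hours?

SPT (increasing processing time): Order 3 Order 2 Order 4 Order 1.
Order 3: 0→5
Order 2: 5→11
Order 4: 11→18
Order 1: 18→29
Sum = 5+11+18+29 = 63.
EDD (increasing due date): Order 3 Order 1 Order 2 Order 4.
Order 3: 0→5
Order 1: 5→16
Order 2: 16→22
Order 4: 22→29
Sum = 5+16+22+29 = 72.
FIFO (arrival order): Order 1 Order 2 Order 3 Order 4.
Order 1: 0→11
Order 2: 11→17
Order 3: 17→22
Order 4: 22→29
Sum = 11+17+22+29 = 79.
LPT (decreasing processing time): Order 1 Order 4 Order 2 Order 3.
Order 1: 0→11
Order 4: 11→18
Order 2: 18→24
Order 3: 24→29
Sum = 11+18+24+29 = 82.
SPT 63, EDD 72, FIFO 79, LPT 82 → minimum 63.

63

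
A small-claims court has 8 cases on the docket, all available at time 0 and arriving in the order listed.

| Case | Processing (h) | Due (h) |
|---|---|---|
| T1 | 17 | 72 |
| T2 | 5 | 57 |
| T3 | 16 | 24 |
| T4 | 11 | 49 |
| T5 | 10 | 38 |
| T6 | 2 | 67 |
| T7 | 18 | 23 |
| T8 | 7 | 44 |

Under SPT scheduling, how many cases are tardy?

2

SPT (increasing processing time): T6 T2 T8 T5 T4 T3 T1 T7.
T6: 0→2, due 67, tardiness 0
T2: 2→7, due 57, tardiness 0
T8: 7→14, due 44, tardiness 0
T5: 14→24, due 38, tardiness 0
T4: 24→35, due 49, tardiness 0
T3: 35→51, due 24, tardiness 27
T1: 51→68, due 72, tardiness 0
T7: 68→86, due 23, tardiness 63
Late cases: 2.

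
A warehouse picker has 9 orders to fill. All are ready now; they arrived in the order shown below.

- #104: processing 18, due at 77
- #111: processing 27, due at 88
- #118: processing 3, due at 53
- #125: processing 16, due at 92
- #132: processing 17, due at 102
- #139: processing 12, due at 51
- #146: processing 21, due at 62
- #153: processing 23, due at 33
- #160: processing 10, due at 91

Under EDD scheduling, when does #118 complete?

38

EDD (increasing due date): #153 #139 #118 #146 #104 #111 #160 #125 #132.
#153: 0→23
#139: 23→35
#118: 35→38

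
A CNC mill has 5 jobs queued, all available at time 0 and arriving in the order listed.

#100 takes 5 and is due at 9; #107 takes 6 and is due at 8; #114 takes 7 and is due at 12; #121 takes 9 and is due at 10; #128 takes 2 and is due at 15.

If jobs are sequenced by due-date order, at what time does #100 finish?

EDD (increasing due date): #107 #100 #121 #114 #128.
#107: 0→6
#100: 6→11

11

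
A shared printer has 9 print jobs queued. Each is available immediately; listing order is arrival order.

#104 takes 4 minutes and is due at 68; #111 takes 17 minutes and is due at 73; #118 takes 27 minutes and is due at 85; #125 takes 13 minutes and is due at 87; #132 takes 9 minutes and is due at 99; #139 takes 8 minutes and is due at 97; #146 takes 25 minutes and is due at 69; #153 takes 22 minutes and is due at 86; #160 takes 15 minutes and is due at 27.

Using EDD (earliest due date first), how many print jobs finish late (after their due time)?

EDD (increasing due date): #160 #104 #146 #111 #118 #153 #125 #139 #132.
#160: 0→15, due 27, tardiness 0
#104: 15→19, due 68, tardiness 0
#146: 19→44, due 69, tardiness 0
#111: 44→61, due 73, tardiness 0
#118: 61→88, due 85, tardiness 3
#153: 88→110, due 86, tardiness 24
#125: 110→123, due 87, tardiness 36
#139: 123→131, due 97, tardiness 34
#132: 131→140, due 99, tardiness 41
Late print jobs: 5.

5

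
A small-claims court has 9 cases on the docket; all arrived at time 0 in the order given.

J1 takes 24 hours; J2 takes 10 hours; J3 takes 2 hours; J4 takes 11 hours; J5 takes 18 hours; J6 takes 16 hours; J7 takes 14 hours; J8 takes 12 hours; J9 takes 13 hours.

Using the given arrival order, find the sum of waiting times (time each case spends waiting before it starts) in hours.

489

FIFO (arrival order): J1 J2 J3 J4 J5 J6 J7 J8 J9.
J1: waits 0, runs 0→24
J2: waits 24, runs 24→34
J3: waits 34, runs 34→36
J4: waits 36, runs 36→47
J5: waits 47, runs 47→65
J6: waits 65, runs 65→81
J7: waits 81, runs 81→95
J8: waits 95, runs 95→107
J9: waits 107, runs 107→120
Sum = 0+24+34+36+47+65+81+95+107 = 489.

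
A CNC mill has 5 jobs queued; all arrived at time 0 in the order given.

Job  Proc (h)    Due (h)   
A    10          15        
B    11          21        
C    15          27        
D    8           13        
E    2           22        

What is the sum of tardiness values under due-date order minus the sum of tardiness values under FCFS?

-25

EDD (increasing due date): D A B E C.
D: 0→8, due 13, tardiness 0
A: 8→18, due 15, tardiness 3
B: 18→29, due 21, tardiness 8
E: 29→31, due 22, tardiness 9
C: 31→46, due 27, tardiness 19
Sum = 0+3+8+9+19 = 39.
FIFO (arrival order): A B C D E.
A: 0→10, due 15, tardiness 0
B: 10→21, due 21, tardiness 0
C: 21→36, due 27, tardiness 9
D: 36→44, due 13, tardiness 31
E: 44→46, due 22, tardiness 24
Sum = 0+0+9+31+24 = 64.
Difference = 39 − 64 = -25.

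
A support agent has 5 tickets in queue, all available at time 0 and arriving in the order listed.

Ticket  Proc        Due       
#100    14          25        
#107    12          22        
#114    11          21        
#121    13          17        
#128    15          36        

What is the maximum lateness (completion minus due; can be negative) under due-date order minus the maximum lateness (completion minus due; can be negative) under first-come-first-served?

-4

EDD (increasing due date): #121 #114 #107 #100 #128.
#121: 0→13, due 17, lateness -4
#114: 13→24, due 21, lateness 3
#107: 24→36, due 22, lateness 14
#100: 36→50, due 25, lateness 25
#128: 50→65, due 36, lateness 29
Maximum = 29.
FIFO (arrival order): #100 #107 #114 #121 #128.
#100: 0→14, due 25, lateness -11
#107: 14→26, due 22, lateness 4
#114: 26→37, due 21, lateness 16
#121: 37→50, due 17, lateness 33
#128: 50→65, due 36, lateness 29
Maximum = 33.
Difference = 29 − 33 = -4.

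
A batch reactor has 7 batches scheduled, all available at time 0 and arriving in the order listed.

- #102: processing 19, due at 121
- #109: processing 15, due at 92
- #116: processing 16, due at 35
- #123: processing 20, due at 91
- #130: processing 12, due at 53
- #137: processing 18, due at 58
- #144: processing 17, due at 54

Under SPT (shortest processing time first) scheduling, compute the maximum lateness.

26

SPT (increasing processing time): #130 #109 #116 #144 #137 #102 #123.
#130: 0→12, due 53, lateness -41
#109: 12→27, due 92, lateness -65
#116: 27→43, due 35, lateness 8
#144: 43→60, due 54, lateness 6
#137: 60→78, due 58, lateness 20
#102: 78→97, due 121, lateness -24
#123: 97→117, due 91, lateness 26
Maximum = 26.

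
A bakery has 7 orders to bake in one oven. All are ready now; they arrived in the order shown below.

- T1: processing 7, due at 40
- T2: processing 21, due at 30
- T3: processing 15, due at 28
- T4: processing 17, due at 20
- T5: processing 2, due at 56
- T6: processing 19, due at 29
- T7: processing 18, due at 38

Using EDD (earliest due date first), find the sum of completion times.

EDD (increasing due date): T4 T3 T6 T2 T7 T1 T5.
T4: 0→17
T3: 17→32
T6: 32→51
T2: 51→72
T7: 72→90
T1: 90→97
T5: 97→99
Sum = 17+32+51+72+90+97+99 = 458.

458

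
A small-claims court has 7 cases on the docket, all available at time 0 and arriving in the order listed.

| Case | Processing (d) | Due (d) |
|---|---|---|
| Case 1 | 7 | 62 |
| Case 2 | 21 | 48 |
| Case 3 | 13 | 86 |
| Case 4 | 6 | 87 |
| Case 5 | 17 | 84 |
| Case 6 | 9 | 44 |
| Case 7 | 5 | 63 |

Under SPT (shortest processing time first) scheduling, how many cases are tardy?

SPT (increasing processing time): Case 7 Case 4 Case 1 Case 6 Case 3 Case 5 Case 2.
Case 7: 0→5, due 63, tardiness 0
Case 4: 5→11, due 87, tardiness 0
Case 1: 11→18, due 62, tardiness 0
Case 6: 18→27, due 44, tardiness 0
Case 3: 27→40, due 86, tardiness 0
Case 5: 40→57, due 84, tardiness 0
Case 2: 57→78, due 48, tardiness 30
Late cases: 1.

1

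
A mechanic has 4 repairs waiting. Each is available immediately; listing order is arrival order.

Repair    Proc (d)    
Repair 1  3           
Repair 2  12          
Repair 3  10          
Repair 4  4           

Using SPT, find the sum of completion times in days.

SPT (increasing processing time): Repair 1 Repair 4 Repair 3 Repair 2.
Repair 1: 0→3
Repair 4: 3→7
Repair 3: 7→17
Repair 2: 17→29
Sum = 3+7+17+29 = 56.

56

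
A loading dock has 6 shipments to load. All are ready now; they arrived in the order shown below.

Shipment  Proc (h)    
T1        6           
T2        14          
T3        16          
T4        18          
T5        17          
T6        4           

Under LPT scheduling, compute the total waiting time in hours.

240

LPT (decreasing processing time): T4 T5 T3 T2 T1 T6.
T4: waits 0, runs 0→18
T5: waits 18, runs 18→35
T3: waits 35, runs 35→51
T2: waits 51, runs 51→65
T1: waits 65, runs 65→71
T6: waits 71, runs 71→75
Sum = 0+18+35+51+65+71 = 240.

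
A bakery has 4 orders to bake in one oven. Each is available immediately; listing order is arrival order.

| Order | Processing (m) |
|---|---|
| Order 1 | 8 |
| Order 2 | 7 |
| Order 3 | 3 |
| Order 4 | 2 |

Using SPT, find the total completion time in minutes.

SPT (increasing processing time): Order 4 Order 3 Order 2 Order 1.
Order 4: 0→2
Order 3: 2→5
Order 2: 5→12
Order 1: 12→20
Sum = 2+5+12+20 = 39.

39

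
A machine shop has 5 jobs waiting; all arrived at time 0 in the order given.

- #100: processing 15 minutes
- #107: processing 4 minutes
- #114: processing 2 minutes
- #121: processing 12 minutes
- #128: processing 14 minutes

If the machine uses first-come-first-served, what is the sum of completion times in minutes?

FIFO (arrival order): #100 #107 #114 #121 #128.
#100: 0→15
#107: 15→19
#114: 19→21
#121: 21→33
#128: 33→47
Sum = 15+19+21+33+47 = 135.

135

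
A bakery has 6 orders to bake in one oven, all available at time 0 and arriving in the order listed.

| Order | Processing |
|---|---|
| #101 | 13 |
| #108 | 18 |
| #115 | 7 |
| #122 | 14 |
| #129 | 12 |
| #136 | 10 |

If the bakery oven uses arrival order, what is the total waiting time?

FIFO (arrival order): #101 #108 #115 #122 #129 #136.
#101: waits 0, runs 0→13
#108: waits 13, runs 13→31
#115: waits 31, runs 31→38
#122: waits 38, runs 38→52
#129: waits 52, runs 52→64
#136: waits 64, runs 64→74
Sum = 0+13+31+38+52+64 = 198.

198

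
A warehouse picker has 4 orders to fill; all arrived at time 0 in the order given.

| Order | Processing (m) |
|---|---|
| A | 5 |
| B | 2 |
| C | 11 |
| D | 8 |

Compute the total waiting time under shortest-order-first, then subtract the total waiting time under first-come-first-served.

-6

SPT (increasing processing time): B A D C.
B: waits 0, runs 0→2
A: waits 2, runs 2→7
D: waits 7, runs 7→15
C: waits 15, runs 15→26
Sum = 0+2+7+15 = 24.
FIFO (arrival order): A B C D.
A: waits 0, runs 0→5
B: waits 5, runs 5→7
C: waits 7, runs 7→18
D: waits 18, runs 18→26
Sum = 0+5+7+18 = 30.
Difference = 24 − 30 = -6.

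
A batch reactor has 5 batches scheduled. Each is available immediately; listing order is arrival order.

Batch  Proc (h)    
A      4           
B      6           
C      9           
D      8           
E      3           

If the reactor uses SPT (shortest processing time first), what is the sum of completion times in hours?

SPT (increasing processing time): E A B D C.
E: 0→3
A: 3→7
B: 7→13
D: 13→21
C: 21→30
Sum = 3+7+13+21+30 = 74.

74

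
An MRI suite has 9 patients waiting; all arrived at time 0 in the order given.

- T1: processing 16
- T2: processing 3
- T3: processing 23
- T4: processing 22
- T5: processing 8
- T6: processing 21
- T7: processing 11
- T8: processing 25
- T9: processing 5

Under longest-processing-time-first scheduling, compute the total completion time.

850

LPT (decreasing processing time): T8 T3 T4 T6 T1 T7 T5 T9 T2.
T8: 0→25
T3: 25→48
T4: 48→70
T6: 70→91
T1: 91→107
T7: 107→118
T5: 118→126
T9: 126→131
T2: 131→134
Sum = 25+48+70+91+107+118+126+131+134 = 850.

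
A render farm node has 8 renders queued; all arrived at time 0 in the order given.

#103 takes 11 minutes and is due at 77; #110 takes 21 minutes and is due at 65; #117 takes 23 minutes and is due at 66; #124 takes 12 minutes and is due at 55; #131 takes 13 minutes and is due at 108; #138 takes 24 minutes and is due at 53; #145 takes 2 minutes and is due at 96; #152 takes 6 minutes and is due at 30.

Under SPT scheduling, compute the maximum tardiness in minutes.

SPT (increasing processing time): #145 #152 #103 #124 #131 #110 #117 #138.
#145: 0→2, due 96, tardiness 0
#152: 2→8, due 30, tardiness 0
#103: 8→19, due 77, tardiness 0
#124: 19→31, due 55, tardiness 0
#131: 31→44, due 108, tardiness 0
#110: 44→65, due 65, tardiness 0
#117: 65→88, due 66, tardiness 22
#138: 88→112, due 53, tardiness 59
Maximum = 59.

59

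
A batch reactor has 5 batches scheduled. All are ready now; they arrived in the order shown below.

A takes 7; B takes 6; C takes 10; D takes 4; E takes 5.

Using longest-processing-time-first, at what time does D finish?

LPT (decreasing processing time): C A B E D.
C: 0→10
A: 10→17
B: 17→23
E: 23→28
D: 28→32

32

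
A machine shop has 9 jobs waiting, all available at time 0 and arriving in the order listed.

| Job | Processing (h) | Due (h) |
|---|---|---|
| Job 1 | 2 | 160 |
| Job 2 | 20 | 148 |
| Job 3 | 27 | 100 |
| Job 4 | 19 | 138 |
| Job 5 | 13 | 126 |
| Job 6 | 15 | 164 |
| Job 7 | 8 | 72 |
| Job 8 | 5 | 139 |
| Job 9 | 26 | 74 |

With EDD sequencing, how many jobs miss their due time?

EDD (increasing due date): Job 7 Job 9 Job 3 Job 5 Job 4 Job 8 Job 2 Job 1 Job 6.
Job 7: 0→8, due 72, tardiness 0
Job 9: 8→34, due 74, tardiness 0
Job 3: 34→61, due 100, tardiness 0
Job 5: 61→74, due 126, tardiness 0
Job 4: 74→93, due 138, tardiness 0
Job 8: 93→98, due 139, tardiness 0
Job 2: 98→118, due 148, tardiness 0
Job 1: 118→120, due 160, tardiness 0
Job 6: 120→135, due 164, tardiness 0
Late jobs: 0.

0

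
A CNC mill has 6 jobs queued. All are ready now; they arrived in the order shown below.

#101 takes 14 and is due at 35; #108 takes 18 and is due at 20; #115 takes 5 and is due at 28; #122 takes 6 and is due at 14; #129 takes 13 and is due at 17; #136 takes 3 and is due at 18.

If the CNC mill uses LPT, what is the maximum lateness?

LPT (decreasing processing time): #108 #101 #129 #122 #115 #136.
#108: 0→18, due 20, lateness -2
#101: 18→32, due 35, lateness -3
#129: 32→45, due 17, lateness 28
#122: 45→51, due 14, lateness 37
#115: 51→56, due 28, lateness 28
#136: 56→59, due 18, lateness 41
Maximum = 41.

41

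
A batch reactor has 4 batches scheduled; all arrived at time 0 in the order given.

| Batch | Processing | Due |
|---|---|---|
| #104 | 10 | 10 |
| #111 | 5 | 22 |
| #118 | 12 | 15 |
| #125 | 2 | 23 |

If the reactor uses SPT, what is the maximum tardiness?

14

SPT (increasing processing time): #125 #111 #104 #118.
#125: 0→2, due 23, tardiness 0
#111: 2→7, due 22, tardiness 0
#104: 7→17, due 10, tardiness 7
#118: 17→29, due 15, tardiness 14
Maximum = 14.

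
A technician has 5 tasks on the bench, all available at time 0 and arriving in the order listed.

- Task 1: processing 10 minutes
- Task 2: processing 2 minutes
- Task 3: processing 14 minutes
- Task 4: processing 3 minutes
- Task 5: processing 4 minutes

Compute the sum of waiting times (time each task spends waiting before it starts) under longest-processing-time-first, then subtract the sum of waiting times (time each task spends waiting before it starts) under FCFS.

20

LPT (decreasing processing time): Task 3 Task 1 Task 5 Task 4 Task 2.
Task 3: waits 0, runs 0→14
Task 1: waits 14, runs 14→24
Task 5: waits 24, runs 24→28
Task 4: waits 28, runs 28→31
Task 2: waits 31, runs 31→33
Sum = 0+14+24+28+31 = 97.
FIFO (arrival order): Task 1 Task 2 Task 3 Task 4 Task 5.
Task 1: waits 0, runs 0→10
Task 2: waits 10, runs 10→12
Task 3: waits 12, runs 12→26
Task 4: waits 26, runs 26→29
Task 5: waits 29, runs 29→33
Sum = 0+10+12+26+29 = 77.
Difference = 97 − 77 = 20.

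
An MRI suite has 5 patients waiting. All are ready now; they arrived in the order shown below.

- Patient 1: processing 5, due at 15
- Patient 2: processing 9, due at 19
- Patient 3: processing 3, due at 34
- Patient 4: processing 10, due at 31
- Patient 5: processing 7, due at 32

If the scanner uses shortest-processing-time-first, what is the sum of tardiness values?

8

SPT (increasing processing time): Patient 3 Patient 1 Patient 5 Patient 2 Patient 4.
Patient 3: 0→3, due 34, tardiness 0
Patient 1: 3→8, due 15, tardiness 0
Patient 5: 8→15, due 32, tardiness 0
Patient 2: 15→24, due 19, tardiness 5
Patient 4: 24→34, due 31, tardiness 3
Sum = 0+0+0+5+3 = 8.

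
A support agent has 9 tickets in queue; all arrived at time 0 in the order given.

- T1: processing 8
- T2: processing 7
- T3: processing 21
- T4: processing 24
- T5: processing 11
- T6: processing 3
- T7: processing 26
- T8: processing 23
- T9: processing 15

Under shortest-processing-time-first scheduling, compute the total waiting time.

369

SPT (increasing processing time): T6 T2 T1 T5 T9 T3 T8 T4 T7.
T6: waits 0, runs 0→3
T2: waits 3, runs 3→10
T1: waits 10, runs 10→18
T5: waits 18, runs 18→29
T9: waits 29, runs 29→44
T3: waits 44, runs 44→65
T8: waits 65, runs 65→88
T4: waits 88, runs 88→112
T7: waits 112, runs 112→138
Sum = 0+3+10+18+29+44+65+88+112 = 369.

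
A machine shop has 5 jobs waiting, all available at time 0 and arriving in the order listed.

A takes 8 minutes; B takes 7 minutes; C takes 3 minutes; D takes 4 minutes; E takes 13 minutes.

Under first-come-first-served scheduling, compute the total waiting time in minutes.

FIFO (arrival order): A B C D E.
A: waits 0, runs 0→8
B: waits 8, runs 8→15
C: waits 15, runs 15→18
D: waits 18, runs 18→22
E: waits 22, runs 22→35
Sum = 0+8+15+18+22 = 63.

63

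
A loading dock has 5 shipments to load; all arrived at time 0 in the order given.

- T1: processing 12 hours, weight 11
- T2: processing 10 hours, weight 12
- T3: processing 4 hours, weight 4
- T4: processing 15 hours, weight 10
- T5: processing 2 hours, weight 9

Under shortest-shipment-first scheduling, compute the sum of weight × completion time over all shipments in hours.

972

SPT (increasing processing time): T5 T3 T2 T1 T4.
T5: finishes 2, weight 9, w·C = 18
T3: finishes 6, weight 4, w·C = 24
T2: finishes 16, weight 12, w·C = 192
T1: finishes 28, weight 11, w·C = 308
T4: finishes 43, weight 10, w·C = 430
Sum = 18+24+192+308+430 = 972.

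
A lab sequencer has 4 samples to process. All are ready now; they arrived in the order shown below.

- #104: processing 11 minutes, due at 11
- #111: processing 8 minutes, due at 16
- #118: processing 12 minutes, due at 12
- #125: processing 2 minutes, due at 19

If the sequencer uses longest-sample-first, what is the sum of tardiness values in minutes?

41

LPT (decreasing processing time): #118 #104 #111 #125.
#118: 0→12, due 12, tardiness 0
#104: 12→23, due 11, tardiness 12
#111: 23→31, due 16, tardiness 15
#125: 31→33, due 19, tardiness 14
Sum = 0+12+15+14 = 41.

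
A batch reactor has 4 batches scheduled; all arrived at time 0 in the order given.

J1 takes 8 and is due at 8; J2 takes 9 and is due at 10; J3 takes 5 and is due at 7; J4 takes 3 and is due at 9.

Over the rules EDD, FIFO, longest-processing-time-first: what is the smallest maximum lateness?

15

EDD (increasing due date): J3 J1 J4 J2.
J3: 0→5, due 7, lateness -2
J1: 5→13, due 8, lateness 5
J4: 13→16, due 9, lateness 7
J2: 16→25, due 10, lateness 15
Maximum = 15.
FIFO (arrival order): J1 J2 J3 J4.
J1: 0→8, due 8, lateness 0
J2: 8→17, due 10, lateness 7
J3: 17→22, due 7, lateness 15
J4: 22→25, due 9, lateness 16
Maximum = 16.
LPT (decreasing processing time): J2 J1 J3 J4.
J2: 0→9, due 10, lateness -1
J1: 9→17, due 8, lateness 9
J3: 17→22, due 7, lateness 15
J4: 22→25, due 9, lateness 16
Maximum = 16.
EDD 15, FIFO 16, LPT 16 → minimum 15.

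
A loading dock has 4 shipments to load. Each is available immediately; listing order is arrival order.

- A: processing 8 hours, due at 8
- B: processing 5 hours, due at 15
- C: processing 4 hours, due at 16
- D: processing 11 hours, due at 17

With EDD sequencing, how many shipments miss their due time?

2

EDD (increasing due date): A B C D.
A: 0→8, due 8, tardiness 0
B: 8→13, due 15, tardiness 0
C: 13→17, due 16, tardiness 1
D: 17→28, due 17, tardiness 11
Late shipments: 2.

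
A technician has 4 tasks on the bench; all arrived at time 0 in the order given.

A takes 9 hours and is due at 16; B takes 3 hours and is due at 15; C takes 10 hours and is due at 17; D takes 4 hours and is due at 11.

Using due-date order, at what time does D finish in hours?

EDD (increasing due date): D B A C.
D: 0→4

4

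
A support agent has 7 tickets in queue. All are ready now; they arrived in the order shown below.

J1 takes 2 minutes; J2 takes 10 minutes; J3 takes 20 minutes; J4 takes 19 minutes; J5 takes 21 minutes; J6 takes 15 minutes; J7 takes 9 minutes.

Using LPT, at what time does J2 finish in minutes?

LPT (decreasing processing time): J5 J3 J4 J6 J2 J7 J1.
J5: 0→21
J3: 21→41
J4: 41→60
J6: 60→75
J2: 75→85

85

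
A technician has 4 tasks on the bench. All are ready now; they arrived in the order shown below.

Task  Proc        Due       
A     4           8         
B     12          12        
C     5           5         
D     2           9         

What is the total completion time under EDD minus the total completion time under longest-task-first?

EDD (increasing due date): C A D B.
C: 0→5
A: 5→9
D: 9→11
B: 11→23
Sum = 5+9+11+23 = 48.
LPT (decreasing processing time): B C A D.
B: 0→12
C: 12→17
A: 17→21
D: 21→23
Sum = 12+17+21+23 = 73.
Difference = 48 − 73 = -25.

-25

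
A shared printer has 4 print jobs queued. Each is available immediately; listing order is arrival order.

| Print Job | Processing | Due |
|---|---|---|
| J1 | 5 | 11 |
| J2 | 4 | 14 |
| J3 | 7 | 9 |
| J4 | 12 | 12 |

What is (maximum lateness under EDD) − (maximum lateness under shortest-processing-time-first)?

EDD (increasing due date): J3 J1 J4 J2.
J3: 0→7, due 9, lateness -2
J1: 7→12, due 11, lateness 1
J4: 12→24, due 12, lateness 12
J2: 24→28, due 14, lateness 14
Maximum = 14.
SPT (increasing processing time): J2 J1 J3 J4.
J2: 0→4, due 14, lateness -10
J1: 4→9, due 11, lateness -2
J3: 9→16, due 9, lateness 7
J4: 16→28, due 12, lateness 16
Maximum = 16.
Difference = 14 − 16 = -2.

-2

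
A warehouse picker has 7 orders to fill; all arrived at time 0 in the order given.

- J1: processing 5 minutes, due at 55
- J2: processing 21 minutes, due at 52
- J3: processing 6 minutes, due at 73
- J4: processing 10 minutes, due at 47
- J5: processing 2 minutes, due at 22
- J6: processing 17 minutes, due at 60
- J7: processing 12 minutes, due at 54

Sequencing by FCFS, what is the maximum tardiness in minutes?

FIFO (arrival order): J1 J2 J3 J4 J5 J6 J7.
J1: 0→5, due 55, tardiness 0
J2: 5→26, due 52, tardiness 0
J3: 26→32, due 73, tardiness 0
J4: 32→42, due 47, tardiness 0
J5: 42→44, due 22, tardiness 22
J6: 44→61, due 60, tardiness 1
J7: 61→73, due 54, tardiness 19
Maximum = 22.

22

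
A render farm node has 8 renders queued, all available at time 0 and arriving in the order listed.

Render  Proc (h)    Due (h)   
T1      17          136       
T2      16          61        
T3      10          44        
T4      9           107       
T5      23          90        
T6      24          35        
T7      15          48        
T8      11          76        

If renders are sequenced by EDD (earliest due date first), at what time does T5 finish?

99

EDD (increasing due date): T6 T3 T7 T2 T8 T5 T4 T1.
T6: 0→24
T3: 24→34
T7: 34→49
T2: 49→65
T8: 65→76
T5: 76→99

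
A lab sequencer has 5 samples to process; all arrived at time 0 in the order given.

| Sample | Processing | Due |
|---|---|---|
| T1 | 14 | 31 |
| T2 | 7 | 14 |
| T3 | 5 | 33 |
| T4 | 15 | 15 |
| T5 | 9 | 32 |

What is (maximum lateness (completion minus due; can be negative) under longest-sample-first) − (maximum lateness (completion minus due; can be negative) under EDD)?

14

LPT (decreasing processing time): T4 T1 T5 T2 T3.
T4: 0→15, due 15, lateness 0
T1: 15→29, due 31, lateness -2
T5: 29→38, due 32, lateness 6
T2: 38→45, due 14, lateness 31
T3: 45→50, due 33, lateness 17
Maximum = 31.
EDD (increasing due date): T2 T4 T1 T5 T3.
T2: 0→7, due 14, lateness -7
T4: 7→22, due 15, lateness 7
T1: 22→36, due 31, lateness 5
T5: 36→45, due 32, lateness 13
T3: 45→50, due 33, lateness 17
Maximum = 17.
Difference = 31 − 17 = 14.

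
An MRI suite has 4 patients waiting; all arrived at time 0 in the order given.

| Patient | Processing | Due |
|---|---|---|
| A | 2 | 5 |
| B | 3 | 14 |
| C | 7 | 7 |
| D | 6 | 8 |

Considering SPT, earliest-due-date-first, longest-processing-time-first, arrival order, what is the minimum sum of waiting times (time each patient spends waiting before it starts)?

18

SPT (increasing processing time): A B D C.
A: waits 0, runs 0→2
B: waits 2, runs 2→5
D: waits 5, runs 5→11
C: waits 11, runs 11→18
Sum = 0+2+5+11 = 18.
EDD (increasing due date): A C D B.
A: waits 0, runs 0→2
C: waits 2, runs 2→9
D: waits 9, runs 9→15
B: waits 15, runs 15→18
Sum = 0+2+9+15 = 26.
LPT (decreasing processing time): C D B A.
C: waits 0, runs 0→7
D: waits 7, runs 7→13
B: waits 13, runs 13→16
A: waits 16, runs 16→18
Sum = 0+7+13+16 = 36.
FIFO (arrival order): A B C D.
A: waits 0, runs 0→2
B: waits 2, runs 2→5
C: waits 5, runs 5→12
D: waits 12, runs 12→18
Sum = 0+2+5+12 = 19.
SPT 18, EDD 26, LPT 36, FIFO 19 → minimum 18.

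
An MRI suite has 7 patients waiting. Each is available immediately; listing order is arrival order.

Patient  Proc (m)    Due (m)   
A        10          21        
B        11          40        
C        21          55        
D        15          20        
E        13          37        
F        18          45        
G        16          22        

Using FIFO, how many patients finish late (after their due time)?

4

FIFO (arrival order): A B C D E F G.
A: 0→10, due 21, tardiness 0
B: 10→21, due 40, tardiness 0
C: 21→42, due 55, tardiness 0
D: 42→57, due 20, tardiness 37
E: 57→70, due 37, tardiness 33
F: 70→88, due 45, tardiness 43
G: 88→104, due 22, tardiness 82
Late patients: 4.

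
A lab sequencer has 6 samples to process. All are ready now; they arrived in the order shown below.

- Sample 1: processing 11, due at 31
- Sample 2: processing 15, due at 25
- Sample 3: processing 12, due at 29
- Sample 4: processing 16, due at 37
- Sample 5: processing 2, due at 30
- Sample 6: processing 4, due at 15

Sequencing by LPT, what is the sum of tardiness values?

LPT (decreasing processing time): Sample 4 Sample 2 Sample 3 Sample 1 Sample 6 Sample 5.
Sample 4: 0→16, due 37, tardiness 0
Sample 2: 16→31, due 25, tardiness 6
Sample 3: 31→43, due 29, tardiness 14
Sample 1: 43→54, due 31, tardiness 23
Sample 6: 54→58, due 15, tardiness 43
Sample 5: 58→60, due 30, tardiness 30
Sum = 0+6+14+23+43+30 = 116.

116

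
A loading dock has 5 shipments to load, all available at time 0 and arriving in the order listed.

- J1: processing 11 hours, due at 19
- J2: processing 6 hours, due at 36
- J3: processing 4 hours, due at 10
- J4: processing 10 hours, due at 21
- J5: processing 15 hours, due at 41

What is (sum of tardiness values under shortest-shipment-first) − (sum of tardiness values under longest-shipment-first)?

-47

SPT (increasing processing time): J3 J2 J4 J1 J5.
J3: 0→4, due 10, tardiness 0
J2: 4→10, due 36, tardiness 0
J4: 10→20, due 21, tardiness 0
J1: 20→31, due 19, tardiness 12
J5: 31→46, due 41, tardiness 5
Sum = 0+0+0+12+5 = 17.
LPT (decreasing processing time): J5 J1 J4 J2 J3.
J5: 0→15, due 41, tardiness 0
J1: 15→26, due 19, tardiness 7
J4: 26→36, due 21, tardiness 15
J2: 36→42, due 36, tardiness 6
J3: 42→46, due 10, tardiness 36
Sum = 0+7+15+6+36 = 64.
Difference = 17 − 64 = -47.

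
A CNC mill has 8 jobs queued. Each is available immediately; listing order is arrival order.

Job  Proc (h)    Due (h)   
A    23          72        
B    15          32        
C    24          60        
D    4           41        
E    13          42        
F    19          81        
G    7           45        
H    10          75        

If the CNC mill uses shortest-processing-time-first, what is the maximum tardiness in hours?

55

SPT (increasing processing time): D G H E B F A C.
D: 0→4, due 41, tardiness 0
G: 4→11, due 45, tardiness 0
H: 11→21, due 75, tardiness 0
E: 21→34, due 42, tardiness 0
B: 34→49, due 32, tardiness 17
F: 49→68, due 81, tardiness 0
A: 68→91, due 72, tardiness 19
C: 91→115, due 60, tardiness 55
Maximum = 55.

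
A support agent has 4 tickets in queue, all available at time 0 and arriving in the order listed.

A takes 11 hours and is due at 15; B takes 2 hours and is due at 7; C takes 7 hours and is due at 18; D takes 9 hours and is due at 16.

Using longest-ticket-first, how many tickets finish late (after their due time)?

LPT (decreasing processing time): A D C B.
A: 0→11, due 15, tardiness 0
D: 11→20, due 16, tardiness 4
C: 20→27, due 18, tardiness 9
B: 27→29, due 7, tardiness 22
Late tickets: 3.

3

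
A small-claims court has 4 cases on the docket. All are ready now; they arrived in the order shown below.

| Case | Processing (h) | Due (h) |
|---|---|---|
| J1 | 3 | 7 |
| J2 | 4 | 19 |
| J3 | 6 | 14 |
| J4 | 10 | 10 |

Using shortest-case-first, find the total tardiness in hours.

13

SPT (increasing processing time): J1 J2 J3 J4.
J1: 0→3, due 7, tardiness 0
J2: 3→7, due 19, tardiness 0
J3: 7→13, due 14, tardiness 0
J4: 13→23, due 10, tardiness 13
Sum = 0+0+0+13 = 13.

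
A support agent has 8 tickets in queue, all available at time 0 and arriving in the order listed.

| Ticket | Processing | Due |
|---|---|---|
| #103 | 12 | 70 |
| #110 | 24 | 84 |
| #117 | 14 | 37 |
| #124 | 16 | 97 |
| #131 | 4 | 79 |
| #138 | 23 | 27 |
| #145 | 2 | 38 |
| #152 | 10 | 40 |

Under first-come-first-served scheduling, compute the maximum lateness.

FIFO (arrival order): #103 #110 #117 #124 #131 #138 #145 #152.
#103: 0→12, due 70, lateness -58
#110: 12→36, due 84, lateness -48
#117: 36→50, due 37, lateness 13
#124: 50→66, due 97, lateness -31
#131: 66→70, due 79, lateness -9
#138: 70→93, due 27, lateness 66
#145: 93→95, due 38, lateness 57
#152: 95→105, due 40, lateness 65
Maximum = 66.

66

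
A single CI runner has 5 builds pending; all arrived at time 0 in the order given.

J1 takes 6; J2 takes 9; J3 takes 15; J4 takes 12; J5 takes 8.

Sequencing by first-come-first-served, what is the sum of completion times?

FIFO (arrival order): J1 J2 J3 J4 J5.
J1: 0→6
J2: 6→15
J3: 15→30
J4: 30→42
J5: 42→50
Sum = 6+15+30+42+50 = 143.

143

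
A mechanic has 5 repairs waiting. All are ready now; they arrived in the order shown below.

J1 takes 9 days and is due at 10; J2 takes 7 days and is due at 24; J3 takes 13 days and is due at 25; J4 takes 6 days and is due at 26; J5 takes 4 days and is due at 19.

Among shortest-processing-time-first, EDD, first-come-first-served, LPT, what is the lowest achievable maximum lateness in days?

13

SPT (increasing processing time): J5 J4 J2 J1 J3.
J5: 0→4, due 19, lateness -15
J4: 4→10, due 26, lateness -16
J2: 10→17, due 24, lateness -7
J1: 17→26, due 10, lateness 16
J3: 26→39, due 25, lateness 14
Maximum = 16.
EDD (increasing due date): J1 J5 J2 J3 J4.
J1: 0→9, due 10, lateness -1
J5: 9→13, due 19, lateness -6
J2: 13→20, due 24, lateness -4
J3: 20→33, due 25, lateness 8
J4: 33→39, due 26, lateness 13
Maximum = 13.
FIFO (arrival order): J1 J2 J3 J4 J5.
J1: 0→9, due 10, lateness -1
J2: 9→16, due 24, lateness -8
J3: 16→29, due 25, lateness 4
J4: 29→35, due 26, lateness 9
J5: 35→39, due 19, lateness 20
Maximum = 20.
LPT (decreasing processing time): J3 J1 J2 J4 J5.
J3: 0→13, due 25, lateness -12
J1: 13→22, due 10, lateness 12
J2: 22→29, due 24, lateness 5
J4: 29→35, due 26, lateness 9
J5: 35→39, due 19, lateness 20
Maximum = 20.
SPT 16, EDD 13, FIFO 20, LPT 20 → minimum 13.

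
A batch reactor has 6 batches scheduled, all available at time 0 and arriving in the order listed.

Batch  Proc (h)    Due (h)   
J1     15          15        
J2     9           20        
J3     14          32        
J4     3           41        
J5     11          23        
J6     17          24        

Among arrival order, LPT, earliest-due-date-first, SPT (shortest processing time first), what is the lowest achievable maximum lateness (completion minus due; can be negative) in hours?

FIFO (arrival order): J1 J2 J3 J4 J5 J6.
J1: 0→15, due 15, lateness 0
J2: 15→24, due 20, lateness 4
J3: 24→38, due 32, lateness 6
J4: 38→41, due 41, lateness 0
J5: 41→52, due 23, lateness 29
J6: 52→69, due 24, lateness 45
Maximum = 45.
LPT (decreasing processing time): J6 J1 J3 J5 J2 J4.
J6: 0→17, due 24, lateness -7
J1: 17→32, due 15, lateness 17
J3: 32→46, due 32, lateness 14
J5: 46→57, due 23, lateness 34
J2: 57→66, due 20, lateness 46
J4: 66→69, due 41, lateness 28
Maximum = 46.
EDD (increasing due date): J1 J2 J5 J6 J3 J4.
J1: 0→15, due 15, lateness 0
J2: 15→24, due 20, lateness 4
J5: 24→35, due 23, lateness 12
J6: 35→52, due 24, lateness 28
J3: 52→66, due 32, lateness 34
J4: 66→69, due 41, lateness 28
Maximum = 34.
SPT (increasing processing time): J4 J2 J5 J3 J1 J6.
J4: 0→3, due 41, lateness -38
J2: 3→12, due 20, lateness -8
J5: 12→23, due 23, lateness 0
J3: 23→37, due 32, lateness 5
J1: 37→52, due 15, lateness 37
J6: 52→69, due 24, lateness 45
Maximum = 45.
FIFO 45, LPT 46, EDD 34, SPT 45 → minimum 34.

34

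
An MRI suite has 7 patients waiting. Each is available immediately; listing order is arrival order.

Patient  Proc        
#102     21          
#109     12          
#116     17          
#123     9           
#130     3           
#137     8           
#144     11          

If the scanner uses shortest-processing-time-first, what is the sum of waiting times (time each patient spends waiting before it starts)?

SPT (increasing processing time): #130 #137 #123 #144 #109 #116 #102.
#130: waits 0, runs 0→3
#137: waits 3, runs 3→11
#123: waits 11, runs 11→20
#144: waits 20, runs 20→31
#109: waits 31, runs 31→43
#116: waits 43, runs 43→60
#102: waits 60, runs 60→81
Sum = 0+3+11+20+31+43+60 = 168.

168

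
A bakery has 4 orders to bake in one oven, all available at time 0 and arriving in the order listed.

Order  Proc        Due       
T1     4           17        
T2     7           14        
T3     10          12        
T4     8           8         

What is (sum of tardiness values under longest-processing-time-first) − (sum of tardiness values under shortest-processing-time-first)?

LPT (decreasing processing time): T3 T4 T2 T1.
T3: 0→10, due 12, tardiness 0
T4: 10→18, due 8, tardiness 10
T2: 18→25, due 14, tardiness 11
T1: 25→29, due 17, tardiness 12
Sum = 0+10+11+12 = 33.
SPT (increasing processing time): T1 T2 T4 T3.
T1: 0→4, due 17, tardiness 0
T2: 4→11, due 14, tardiness 0
T4: 11→19, due 8, tardiness 11
T3: 19→29, due 12, tardiness 17
Sum = 0+0+11+17 = 28.
Difference = 33 − 28 = 5.

5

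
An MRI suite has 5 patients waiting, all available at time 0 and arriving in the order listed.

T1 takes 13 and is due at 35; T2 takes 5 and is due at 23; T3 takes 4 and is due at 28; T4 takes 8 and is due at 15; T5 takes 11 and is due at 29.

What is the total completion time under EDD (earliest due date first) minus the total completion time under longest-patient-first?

-40

EDD (increasing due date): T4 T2 T3 T5 T1.
T4: 0→8
T2: 8→13
T3: 13→17
T5: 17→28
T1: 28→41
Sum = 8+13+17+28+41 = 107.
LPT (decreasing processing time): T1 T5 T4 T2 T3.
T1: 0→13
T5: 13→24
T4: 24→32
T2: 32→37
T3: 37→41
Sum = 13+24+32+37+41 = 147.
Difference = 107 − 147 = -40.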